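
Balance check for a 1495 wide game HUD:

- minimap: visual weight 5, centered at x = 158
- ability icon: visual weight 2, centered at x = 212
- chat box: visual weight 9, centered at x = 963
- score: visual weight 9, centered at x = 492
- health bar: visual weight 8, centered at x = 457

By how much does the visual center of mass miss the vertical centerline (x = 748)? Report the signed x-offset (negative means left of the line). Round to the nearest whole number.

≈ -204

Total weight = 5 + 2 + 9 + 9 + 8 = 33.
x-moment: 5·158 + 2·212 + 9·963 + 9·492 + 8·457 = 17965; centroid 17965/33 ≈ 544.39.
Offset from x = 748: 544.39 − 748 ≈ -203.61.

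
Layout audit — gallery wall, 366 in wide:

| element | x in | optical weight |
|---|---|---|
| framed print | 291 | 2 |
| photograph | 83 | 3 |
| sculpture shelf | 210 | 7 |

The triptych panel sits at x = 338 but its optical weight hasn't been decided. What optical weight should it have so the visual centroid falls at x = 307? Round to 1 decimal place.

w ≈ 44.6

Fixed elements: Σw = 2 + 3 + 7 = 12, Σw·x = 2·291 + 3·83 + 7·210 = 2301.
Set Σw·x/Σw = 307: (2301 + 338w) = 307·(12 + w).
Rearranging, w·(338 − 307) = 307·12 − 2301 = 1383, so w ≈ 1383/31 = 44.61.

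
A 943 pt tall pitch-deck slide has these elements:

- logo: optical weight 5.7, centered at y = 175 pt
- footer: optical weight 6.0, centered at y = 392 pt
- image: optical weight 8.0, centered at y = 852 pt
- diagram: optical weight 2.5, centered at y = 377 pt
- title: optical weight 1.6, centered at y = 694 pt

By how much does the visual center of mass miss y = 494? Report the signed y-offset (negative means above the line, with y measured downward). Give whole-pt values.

≈ 19 pt

Weights sum to 5.7 + 6.0 + 8.0 + 2.5 + 1.6 = 23.8.
Σw·y = 5.7·175 + 6.0·392 + 8.0·852 + 2.5·377 + 1.6·694 = 12218.4, so ȳ = 12218.4/23.8 ≈ 513.38.
Difference: 513.38 − 494 ≈ 19.38.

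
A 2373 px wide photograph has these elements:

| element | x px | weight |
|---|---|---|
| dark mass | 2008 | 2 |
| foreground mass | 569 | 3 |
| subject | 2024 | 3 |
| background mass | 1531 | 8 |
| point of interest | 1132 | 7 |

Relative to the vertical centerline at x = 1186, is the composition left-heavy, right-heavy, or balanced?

right-heavy

Σw = 2 + 3 + 3 + 8 + 7 = 23.
x: (2·2008 + 3·569 + 3·2024 + 8·1531 + 7·1132) / 23 = 31967 / 23 ≈ 1389.87
Since 1389.9 is right of 1186, the composition reads right-heavy.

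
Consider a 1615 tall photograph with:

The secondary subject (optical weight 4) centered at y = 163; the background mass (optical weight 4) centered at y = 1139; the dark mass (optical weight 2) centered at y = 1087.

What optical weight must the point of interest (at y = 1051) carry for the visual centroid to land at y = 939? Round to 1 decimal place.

Fixed elements: Σw = 4 + 4 + 2 = 10, Σw·y = 4·163 + 4·1139 + 2·1087 = 7382.
Balance at y = 939 requires (7382 + w·1051) / (10 + w) = 939.
Rearranging, w·(1051 − 939) = 939·10 − 7382 = 2008, so w ≈ 2008/112 = 17.93.

w ≈ 17.9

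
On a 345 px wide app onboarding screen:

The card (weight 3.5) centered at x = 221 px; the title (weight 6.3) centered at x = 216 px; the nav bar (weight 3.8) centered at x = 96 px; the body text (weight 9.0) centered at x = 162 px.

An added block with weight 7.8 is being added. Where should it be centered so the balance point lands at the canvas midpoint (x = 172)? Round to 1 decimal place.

x ≈ 163.0

New total weight: (3.5 + 6.3 + 3.8 + 9.0) + 7.8 = 30.4.
x: target moment 30.4×172 = 5228.8; current 3.5·221 + 6.3·216 + 3.8·96 + 9.0·162 = 3957.1; the added block supplies 1271.7, so x = 1271.7/7.8 ≈ 163.04.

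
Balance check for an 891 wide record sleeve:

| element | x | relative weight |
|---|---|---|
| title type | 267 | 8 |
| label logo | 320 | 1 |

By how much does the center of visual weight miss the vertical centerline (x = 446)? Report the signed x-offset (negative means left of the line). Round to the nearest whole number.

≈ -173

Σw = 8 + 1 = 9.
x: (8·267 + 1·320) / 9 = 2456 / 9 ≈ 272.89
Difference: 272.89 − 446 ≈ -173.11.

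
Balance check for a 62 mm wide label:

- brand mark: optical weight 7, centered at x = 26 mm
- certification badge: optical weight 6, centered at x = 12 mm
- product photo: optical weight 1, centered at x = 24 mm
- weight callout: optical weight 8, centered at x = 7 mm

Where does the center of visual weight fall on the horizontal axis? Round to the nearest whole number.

x ≈ 15

Weights sum to 7 + 6 + 1 + 8 = 22.
x-moment: 7·26 + 6·12 + 1·24 + 8·7 = 334; centroid 334/22 ≈ 15.18.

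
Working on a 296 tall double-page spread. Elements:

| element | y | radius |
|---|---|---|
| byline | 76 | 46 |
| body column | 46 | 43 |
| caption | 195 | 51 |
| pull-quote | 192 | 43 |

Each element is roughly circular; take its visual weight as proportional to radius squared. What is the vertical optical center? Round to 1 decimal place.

y ≈ 131.7

Weights ∝ r²: byline 46² = 2116, body column 43² = 1849, caption 51² = 2601, pull-quote 43² = 1849; Σw = 8415.
Σw·y = 2116·76 + 1849·46 + 2601·195 + 1849·192 = 1108073, so ȳ = 1108073/8415 ≈ 131.68.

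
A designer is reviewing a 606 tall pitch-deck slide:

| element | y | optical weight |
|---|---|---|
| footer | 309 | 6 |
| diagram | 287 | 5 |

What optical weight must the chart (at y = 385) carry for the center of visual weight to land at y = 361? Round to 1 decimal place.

Fixed elements: Σw = 6 + 5 = 11, Σw·y = 6·309 + 5·287 = 3289.
Balance at y = 361 requires (3289 + w·385) / (11 + w) = 361.
Solving: w = (361·11 − 3289) / (385 − 361) = 682 / 24 ≈ 28.42.

w ≈ 28.4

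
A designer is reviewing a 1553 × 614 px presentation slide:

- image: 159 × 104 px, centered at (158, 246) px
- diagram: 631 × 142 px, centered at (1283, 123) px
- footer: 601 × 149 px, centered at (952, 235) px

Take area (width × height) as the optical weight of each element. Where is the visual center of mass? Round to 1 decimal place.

(1036.5, 184.6)

Areas → weights: image 159·104 = 16536, diagram 631·142 = 89602, footer 601·149 = 89549; Σw = 195687.
Σw·x = 16536·158 + 89602·1283 + 89549·952 = 202822702, so x̄ = 202822702/195687 ≈ 1036.46.
Σw·y = 16536·246 + 89602·123 + 89549·235 = 36132917, so ȳ = 36132917/195687 ≈ 184.65.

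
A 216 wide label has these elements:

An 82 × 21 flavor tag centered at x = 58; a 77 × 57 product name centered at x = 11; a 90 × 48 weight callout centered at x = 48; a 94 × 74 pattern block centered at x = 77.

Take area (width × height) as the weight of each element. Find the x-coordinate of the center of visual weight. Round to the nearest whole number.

x ≈ 51

Taking area as weight: flavor tag 82·21 = 1722, product name 77·57 = 4389, weight callout 90·48 = 4320, pattern block 94·74 = 6956. Sum 17387.
x-moment: 1722·58 + 4389·11 + 4320·48 + 6956·77 = 891127; centroid 891127/17387 ≈ 51.25.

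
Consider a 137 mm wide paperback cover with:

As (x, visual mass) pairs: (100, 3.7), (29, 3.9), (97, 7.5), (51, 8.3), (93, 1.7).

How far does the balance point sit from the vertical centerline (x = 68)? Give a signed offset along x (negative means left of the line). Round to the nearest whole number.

Σw = 3.7 + 3.9 + 7.5 + 8.3 + 1.7 = 25.1.
x-moment: 3.7·100 + 3.9·29 + 7.5·97 + 8.3·51 + 1.7·93 = 1792.0; centroid 1792.0/25.1 ≈ 71.39.
Difference: 71.39 − 68 ≈ 3.39.

≈ 3 mm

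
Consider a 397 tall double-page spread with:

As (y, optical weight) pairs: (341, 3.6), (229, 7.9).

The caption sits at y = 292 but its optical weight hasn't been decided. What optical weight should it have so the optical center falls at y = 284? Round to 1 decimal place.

w ≈ 28.7

Known weights sum to 3.6 + 7.9 = 11.5; their moment is 3.6·341 + 7.9·229 = 3036.7.
Balance at y = 284 requires (3036.7 + w·292) / (11.5 + w) = 284.
Rearranging, w·(292 − 284) = 284·11.5 − 3036.7 = 229.3, so w ≈ 229.3/8 = 28.66.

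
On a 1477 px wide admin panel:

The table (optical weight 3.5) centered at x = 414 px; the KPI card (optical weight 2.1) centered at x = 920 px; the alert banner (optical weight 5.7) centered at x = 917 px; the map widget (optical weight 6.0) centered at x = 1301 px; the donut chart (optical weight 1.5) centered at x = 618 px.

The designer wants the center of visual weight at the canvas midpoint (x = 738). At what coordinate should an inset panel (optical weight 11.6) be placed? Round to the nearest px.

New total weight: (3.5 + 2.1 + 5.7 + 6.0 + 1.5) + 11.6 = 30.4.
x: target moment 30.4×738 = 22435.2; current 3.5·414 + 2.1·920 + 5.7·917 + 6.0·1301 + 1.5·618 = 17340.9; the inset panel supplies 5094.3, so x = 5094.3/11.6 ≈ 439.16.

x ≈ 439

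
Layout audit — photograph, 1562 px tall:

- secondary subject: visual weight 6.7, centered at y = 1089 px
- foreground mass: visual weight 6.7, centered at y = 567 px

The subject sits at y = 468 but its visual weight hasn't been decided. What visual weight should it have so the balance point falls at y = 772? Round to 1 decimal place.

Fixed elements: Σw = 6.7 + 6.7 = 13.4, Σw·y = 6.7·1089 + 6.7·567 = 11095.2.
Balance at y = 772 requires (11095.2 + w·468) / (13.4 + w) = 772.
Solving: w = (772·13.4 − 11095.2) / (468 − 772) = -750.4 / -304 ≈ 2.47.

w ≈ 2.5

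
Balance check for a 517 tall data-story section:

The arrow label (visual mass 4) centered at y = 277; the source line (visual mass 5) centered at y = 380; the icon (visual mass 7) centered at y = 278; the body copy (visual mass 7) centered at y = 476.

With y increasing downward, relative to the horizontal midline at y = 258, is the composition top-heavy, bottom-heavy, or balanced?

bottom-heavy

Total weight = 4 + 5 + 7 + 7 = 23.
y-moment: 4·277 + 5·380 + 7·278 + 7·476 = 8286; centroid 8286/23 ≈ 360.26.
360.3 vs midline 258 → bottom-heavy.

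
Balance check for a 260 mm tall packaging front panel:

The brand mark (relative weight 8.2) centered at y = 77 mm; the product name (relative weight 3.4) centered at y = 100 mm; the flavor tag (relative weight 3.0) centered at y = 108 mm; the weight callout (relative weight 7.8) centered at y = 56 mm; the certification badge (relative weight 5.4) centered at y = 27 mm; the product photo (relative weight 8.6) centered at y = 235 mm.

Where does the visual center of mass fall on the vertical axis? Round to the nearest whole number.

y ≈ 107

Total weight = 8.2 + 3.4 + 3.0 + 7.8 + 5.4 + 8.6 = 36.4.
y: moment 3899.0 / weight 36.4 ≈ 107.12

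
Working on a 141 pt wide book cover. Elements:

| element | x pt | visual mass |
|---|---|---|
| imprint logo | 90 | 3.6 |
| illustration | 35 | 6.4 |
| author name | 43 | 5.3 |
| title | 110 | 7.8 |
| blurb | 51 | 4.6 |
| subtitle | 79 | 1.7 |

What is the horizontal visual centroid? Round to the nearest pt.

Total weight = 3.6 + 6.4 + 5.3 + 7.8 + 4.6 + 1.7 = 29.4.
Σw·x = 3.6·90 + 6.4·35 + 5.3·43 + 7.8·110 + 4.6·51 + 1.7·79 = 2002.8, so x̄ = 2002.8/29.4 ≈ 68.12.

x ≈ 68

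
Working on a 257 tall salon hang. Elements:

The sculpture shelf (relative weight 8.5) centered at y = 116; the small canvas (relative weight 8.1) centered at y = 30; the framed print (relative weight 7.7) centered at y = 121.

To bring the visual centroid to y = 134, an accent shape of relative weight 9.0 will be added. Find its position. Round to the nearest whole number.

y ≈ 256

With the accent shape, Σw becomes 8.5 + 8.1 + 7.7 + 9.0 = 33.3.
y: target moment 33.3×134 = 4462.2; current 8.5·116 + 8.1·30 + 7.7·121 = 2160.7; the accent shape supplies 2301.5, so y = 2301.5/9.0 ≈ 255.72.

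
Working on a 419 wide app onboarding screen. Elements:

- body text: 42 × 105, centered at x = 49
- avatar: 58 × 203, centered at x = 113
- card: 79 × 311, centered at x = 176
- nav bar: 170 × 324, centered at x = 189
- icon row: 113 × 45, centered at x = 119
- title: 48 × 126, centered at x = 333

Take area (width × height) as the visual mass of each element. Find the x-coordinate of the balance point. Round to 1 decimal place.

Taking area as weight: body text 42·105 = 4410, avatar 58·203 = 11774, card 79·311 = 24569, nav bar 170·324 = 55080, icon row 113·45 = 5085, title 48·126 = 6048. Sum 106966.
Σw·x = 4410·49 + 11774·113 + 24569·176 + 55080·189 + 5085·119 + 6048·333 = 18899915, so x̄ = 18899915/106966 ≈ 176.69.

x ≈ 176.7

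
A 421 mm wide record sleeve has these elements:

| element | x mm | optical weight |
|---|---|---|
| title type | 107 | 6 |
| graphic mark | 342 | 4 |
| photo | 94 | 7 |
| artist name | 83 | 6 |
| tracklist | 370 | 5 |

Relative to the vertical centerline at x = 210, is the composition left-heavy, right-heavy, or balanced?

left-heavy

Weights sum to 6 + 4 + 7 + 6 + 5 = 28.
Σw·x = 6·107 + 4·342 + 7·94 + 6·83 + 5·370 = 5016, so x̄ = 5016/28 ≈ 179.14.
179.1 lies left of the midline 210, so the layout is left-heavy.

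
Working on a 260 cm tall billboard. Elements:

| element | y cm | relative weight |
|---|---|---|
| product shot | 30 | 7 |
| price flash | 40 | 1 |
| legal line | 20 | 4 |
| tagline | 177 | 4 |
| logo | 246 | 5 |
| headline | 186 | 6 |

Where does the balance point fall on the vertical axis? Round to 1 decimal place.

Weights sum to 7 + 1 + 4 + 4 + 5 + 6 = 27.
y-moment: 7·30 + 1·40 + 4·20 + 4·177 + 5·246 + 6·186 = 3384; centroid 3384/27 ≈ 125.33.

y ≈ 125.3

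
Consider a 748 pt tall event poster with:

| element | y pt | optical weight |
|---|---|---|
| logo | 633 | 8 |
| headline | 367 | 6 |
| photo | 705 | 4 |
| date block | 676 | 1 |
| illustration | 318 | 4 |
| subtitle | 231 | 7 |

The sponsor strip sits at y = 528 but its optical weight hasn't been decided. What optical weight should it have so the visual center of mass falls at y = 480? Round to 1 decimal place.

w ≈ 15.6

Existing Σw = 30 (8 + 6 + 4 + 1 + 4 + 7); existing moment 8·633 + 6·367 + 4·705 + 1·676 + 4·318 + 7·231 = 13651.
For the centroid to hit 480: (13651 + w·528) / (30 + w) = 480.
Solving: w = (480·30 − 13651) / (528 − 480) = 749 / 48 ≈ 15.60.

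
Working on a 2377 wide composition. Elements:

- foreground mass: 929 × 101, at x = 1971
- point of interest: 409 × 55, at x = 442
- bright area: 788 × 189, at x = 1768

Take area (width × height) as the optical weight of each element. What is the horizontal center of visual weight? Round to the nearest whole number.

x ≈ 1727

Areas: foreground mass 929·101 = 93829, point of interest 409·55 = 22495, bright area 788·189 = 148932. Total weight = 265256.
x: (93829·1971 + 22495·442 + 148932·1768) / 265256 = 458191525 / 265256 ≈ 1727.36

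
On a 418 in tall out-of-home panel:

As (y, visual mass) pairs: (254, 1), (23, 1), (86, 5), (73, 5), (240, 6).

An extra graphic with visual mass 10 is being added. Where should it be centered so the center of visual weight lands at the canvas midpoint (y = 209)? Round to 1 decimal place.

y ≈ 334.0

New total weight: (1 + 1 + 5 + 5 + 6) + 10 = 28.
y: target moment 28×209 = 5852; current 1·254 + 1·23 + 5·86 + 5·73 + 6·240 = 2512; the extra graphic supplies 3340, so y = 3340/10 ≈ 334.00.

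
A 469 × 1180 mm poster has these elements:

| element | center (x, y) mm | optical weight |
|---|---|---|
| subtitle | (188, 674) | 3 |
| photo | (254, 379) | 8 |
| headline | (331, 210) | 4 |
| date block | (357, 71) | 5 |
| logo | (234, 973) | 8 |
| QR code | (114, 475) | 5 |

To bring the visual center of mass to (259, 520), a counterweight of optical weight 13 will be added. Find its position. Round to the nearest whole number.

(290, 578)

With the counterweight, Σw becomes 3 + 8 + 4 + 5 + 8 + 5 + 13 = 46.
Along x: (8147 + 13·x) / 46 = 259 (existing moment 3·188 + 8·254 + 4·331 + 5·357 + 8·234 + 5·114 = 8147) ⇒ x = (11914 − 8147) / 13 ≈ 289.77.
Along y: (16408 + 13·y) / 46 = 520 (existing moment 3·674 + 8·379 + 4·210 + 5·71 + 8·973 + 5·475 = 16408) ⇒ y = (23920 − 16408) / 13 ≈ 577.85.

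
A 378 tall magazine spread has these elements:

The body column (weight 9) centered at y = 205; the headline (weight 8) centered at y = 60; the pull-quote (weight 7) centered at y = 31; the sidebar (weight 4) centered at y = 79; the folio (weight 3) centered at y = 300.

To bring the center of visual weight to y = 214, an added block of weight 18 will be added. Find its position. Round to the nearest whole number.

With the added block, Σw becomes 9 + 8 + 7 + 4 + 3 + 18 = 49.
Along y: (3758 + 18·y) / 49 = 214 (existing moment 9·205 + 8·60 + 7·31 + 4·79 + 3·300 = 3758) ⇒ y = (10486 − 3758) / 18 ≈ 373.78.

y ≈ 374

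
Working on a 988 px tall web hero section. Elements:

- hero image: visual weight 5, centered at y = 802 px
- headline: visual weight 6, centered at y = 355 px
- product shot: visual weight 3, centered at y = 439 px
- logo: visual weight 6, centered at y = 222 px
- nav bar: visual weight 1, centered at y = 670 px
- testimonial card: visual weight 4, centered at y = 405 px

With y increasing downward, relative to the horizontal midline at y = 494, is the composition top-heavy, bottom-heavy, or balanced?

top-heavy

Σw = 5 + 6 + 3 + 6 + 1 + 4 = 25.
Σw·y = 11079; ȳ = 11079/25 ≈ 443.16.
Since 443.2 is above (smaller y than) 494, the composition reads top-heavy.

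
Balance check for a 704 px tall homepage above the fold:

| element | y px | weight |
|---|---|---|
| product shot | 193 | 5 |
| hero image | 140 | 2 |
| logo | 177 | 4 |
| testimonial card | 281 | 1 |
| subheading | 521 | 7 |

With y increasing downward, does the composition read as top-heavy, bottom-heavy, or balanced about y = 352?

top-heavy

Total weight = 5 + 2 + 4 + 1 + 7 = 19.
y-moment: 5·193 + 2·140 + 4·177 + 1·281 + 7·521 = 5881; centroid 5881/19 ≈ 309.53.
309.5 vs midline 352 → top-heavy.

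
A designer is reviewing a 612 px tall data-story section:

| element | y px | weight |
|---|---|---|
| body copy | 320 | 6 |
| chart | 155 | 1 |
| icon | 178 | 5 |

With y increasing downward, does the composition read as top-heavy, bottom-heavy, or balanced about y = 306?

Σw = 6 + 1 + 5 = 12.
y: (6·320 + 1·155 + 5·178) / 12 = 2965 / 12 ≈ 247.08
247.1 vs midline 306 → top-heavy.

top-heavy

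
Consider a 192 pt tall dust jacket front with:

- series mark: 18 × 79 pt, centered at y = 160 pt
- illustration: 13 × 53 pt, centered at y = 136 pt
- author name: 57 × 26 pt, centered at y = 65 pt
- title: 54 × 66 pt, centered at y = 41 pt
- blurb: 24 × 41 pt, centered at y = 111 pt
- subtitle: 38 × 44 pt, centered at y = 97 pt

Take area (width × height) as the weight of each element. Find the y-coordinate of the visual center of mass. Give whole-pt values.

y ≈ 85

Areas → weights: series mark 18·79 = 1422, illustration 13·53 = 689, author name 57·26 = 1482, title 54·66 = 3564, blurb 24·41 = 984, subtitle 38·44 = 1672; Σw = 9813.
y: (1422·160 + 689·136 + 1482·65 + 3564·41 + 984·111 + 1672·97) / 9813 = 835086 / 9813 ≈ 85.10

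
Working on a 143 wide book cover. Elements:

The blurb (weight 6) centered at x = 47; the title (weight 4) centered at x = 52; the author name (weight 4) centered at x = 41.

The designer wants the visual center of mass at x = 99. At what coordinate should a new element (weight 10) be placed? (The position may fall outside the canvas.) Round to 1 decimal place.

x ≈ 172.2

With the new element, Σw becomes 6 + 4 + 4 + 10 = 24.
x: need Σw·x = 24·99 = 2376. Existing = 6·47 + 4·52 + 4·41 = 654. Remainder 1722 / 10 ≈ 172.20.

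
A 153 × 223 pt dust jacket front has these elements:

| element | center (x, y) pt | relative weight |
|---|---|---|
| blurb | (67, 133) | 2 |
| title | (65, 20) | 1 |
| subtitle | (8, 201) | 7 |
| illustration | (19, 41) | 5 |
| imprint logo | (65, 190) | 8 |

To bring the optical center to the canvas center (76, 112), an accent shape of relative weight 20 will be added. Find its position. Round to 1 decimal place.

After adding the accent shape, total weight = 2 + 1 + 7 + 5 + 8 + 20 = 43.
x: target moment 43×76 = 3268; current 2·67 + 1·65 + 7·8 + 5·19 + 8·65 = 870; the accent shape supplies 2398, so x = 2398/20 ≈ 119.90.
y: target moment 43×112 = 4816; current 2·133 + 1·20 + 7·201 + 5·41 + 8·190 = 3418; the accent shape supplies 1398, so y = 1398/20 ≈ 69.90.

(119.9, 69.9)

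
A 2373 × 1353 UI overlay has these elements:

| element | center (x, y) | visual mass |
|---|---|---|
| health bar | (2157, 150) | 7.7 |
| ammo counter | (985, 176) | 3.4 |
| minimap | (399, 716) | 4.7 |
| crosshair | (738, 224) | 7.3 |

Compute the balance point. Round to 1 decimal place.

(1178.4, 292.4)

Weights sum to 7.7 + 3.4 + 4.7 + 7.3 = 23.1.
Σw·x = 7.7·2157 + 3.4·985 + 4.7·399 + 7.3·738 = 27220.6, so x̄ = 27220.6/23.1 ≈ 1178.38.
Σw·y = 7.7·150 + 3.4·176 + 4.7·716 + 7.3·224 = 6753.8, so ȳ = 6753.8/23.1 ≈ 292.37.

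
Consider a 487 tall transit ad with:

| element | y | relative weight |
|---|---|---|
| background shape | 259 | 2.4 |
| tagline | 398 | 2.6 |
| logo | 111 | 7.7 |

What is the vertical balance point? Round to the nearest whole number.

Total weight = 2.4 + 2.6 + 7.7 = 12.7.
Σw·y = 2.4·259 + 2.6·398 + 7.7·111 = 2511.1, so ȳ = 2511.1/12.7 ≈ 197.72.

y ≈ 198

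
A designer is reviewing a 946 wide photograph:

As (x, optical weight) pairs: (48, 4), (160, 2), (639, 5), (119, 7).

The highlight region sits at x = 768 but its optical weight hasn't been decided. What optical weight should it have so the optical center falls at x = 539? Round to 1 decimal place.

Existing Σw = 18 (4 + 2 + 5 + 7); existing moment 4·48 + 2·160 + 5·639 + 7·119 = 4540.
Set Σw·x/Σw = 539: (4540 + 768w) = 539·(18 + w).
So w = (539·18 − 4540)/(768 − 539) = 5162/229 ≈ 22.54.

w ≈ 22.5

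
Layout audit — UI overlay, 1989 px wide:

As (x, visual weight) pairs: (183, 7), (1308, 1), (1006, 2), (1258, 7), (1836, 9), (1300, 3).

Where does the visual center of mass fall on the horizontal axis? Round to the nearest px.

Weights sum to 7 + 1 + 2 + 7 + 9 + 3 = 29.
x: moment 33831 / weight 29 ≈ 1166.59

x ≈ 1167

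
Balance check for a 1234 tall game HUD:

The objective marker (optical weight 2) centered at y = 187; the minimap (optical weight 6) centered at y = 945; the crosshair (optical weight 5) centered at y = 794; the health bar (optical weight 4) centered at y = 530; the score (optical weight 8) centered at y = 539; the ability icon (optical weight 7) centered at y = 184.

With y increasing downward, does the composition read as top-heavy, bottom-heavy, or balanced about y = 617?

top-heavy

Total weight = 2 + 6 + 5 + 4 + 8 + 7 = 32.
y-moment: 2·187 + 6·945 + 5·794 + 4·530 + 8·539 + 7·184 = 17734; centroid 17734/32 ≈ 554.19.
554.2 vs midline 617 → top-heavy.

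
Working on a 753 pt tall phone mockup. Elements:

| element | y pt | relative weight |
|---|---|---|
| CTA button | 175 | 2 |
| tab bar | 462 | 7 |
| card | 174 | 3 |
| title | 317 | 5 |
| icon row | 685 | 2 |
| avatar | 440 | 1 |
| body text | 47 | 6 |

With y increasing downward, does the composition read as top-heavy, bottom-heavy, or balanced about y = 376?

top-heavy

Σw = 2 + 7 + 3 + 5 + 2 + 1 + 6 = 26.
y: moment 7783 / weight 26 ≈ 299.35
299.3 vs midline 376 → top-heavy.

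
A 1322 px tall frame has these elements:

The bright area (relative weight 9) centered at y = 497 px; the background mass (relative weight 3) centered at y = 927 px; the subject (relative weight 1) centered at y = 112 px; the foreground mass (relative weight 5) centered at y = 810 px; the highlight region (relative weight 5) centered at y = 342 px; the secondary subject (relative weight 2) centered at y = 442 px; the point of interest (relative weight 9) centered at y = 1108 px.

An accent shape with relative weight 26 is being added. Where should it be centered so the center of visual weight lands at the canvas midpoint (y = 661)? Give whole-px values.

y ≈ 603

New total weight: (9 + 3 + 1 + 5 + 5 + 2 + 9) + 26 = 60.
y: target moment 60×661 = 39660; current 9·497 + 3·927 + 1·112 + 5·810 + 5·342 + 2·442 + 9·1108 = 23982; the accent shape supplies 15678, so y = 15678/26 ≈ 603.00.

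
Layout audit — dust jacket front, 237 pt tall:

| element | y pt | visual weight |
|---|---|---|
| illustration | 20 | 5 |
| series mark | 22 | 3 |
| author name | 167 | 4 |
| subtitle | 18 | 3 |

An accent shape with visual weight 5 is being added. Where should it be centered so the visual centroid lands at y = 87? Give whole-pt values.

With the accent shape, Σw becomes 5 + 3 + 4 + 3 + 5 = 20.
Along y: (888 + 5·y) / 20 = 87 (existing moment 5·20 + 3·22 + 4·167 + 3·18 = 888) ⇒ y = (1740 − 888) / 5 ≈ 170.40.

y ≈ 170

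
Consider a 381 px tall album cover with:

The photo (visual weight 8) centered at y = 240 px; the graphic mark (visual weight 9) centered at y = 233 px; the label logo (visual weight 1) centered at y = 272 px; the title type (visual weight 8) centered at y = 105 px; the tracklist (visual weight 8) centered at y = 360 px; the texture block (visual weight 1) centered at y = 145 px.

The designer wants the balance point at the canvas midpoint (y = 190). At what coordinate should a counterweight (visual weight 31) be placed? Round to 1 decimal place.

With the counterweight, Σw becomes 8 + 9 + 1 + 8 + 8 + 1 + 31 = 66.
y: need Σw·y = 66·190 = 12540. Existing = 8·240 + 9·233 + 1·272 + 8·105 + 8·360 + 1·145 = 8154. Remainder 4386 / 31 ≈ 141.48.

y ≈ 141.5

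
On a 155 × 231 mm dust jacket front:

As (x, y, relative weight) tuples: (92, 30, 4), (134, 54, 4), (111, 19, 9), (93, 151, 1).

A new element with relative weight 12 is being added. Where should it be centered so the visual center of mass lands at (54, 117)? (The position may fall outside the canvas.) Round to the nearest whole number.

(-31, 238)

With the new element, Σw becomes 4 + 4 + 9 + 1 + 12 = 30.
x: target moment 30×54 = 1620; current 4·92 + 4·134 + 9·111 + 1·93 = 1996; the new element supplies -376, so x = -376/12 ≈ -31.33.
y: target moment 30×117 = 3510; current 4·30 + 4·54 + 9·19 + 1·151 = 658; the new element supplies 2852, so y = 2852/12 ≈ 237.67.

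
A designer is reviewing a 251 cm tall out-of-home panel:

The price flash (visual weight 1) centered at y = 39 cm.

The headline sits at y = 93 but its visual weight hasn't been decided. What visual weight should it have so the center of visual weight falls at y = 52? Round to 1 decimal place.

w ≈ 0.3

Known: weight 1 with moment 1·39 = 39.
For the centroid to hit 52: (39 + w·93) / (1 + w) = 52.
Rearranging, w·(93 − 52) = 52·1 − 39 = 13, so w ≈ 13/41 = 0.32.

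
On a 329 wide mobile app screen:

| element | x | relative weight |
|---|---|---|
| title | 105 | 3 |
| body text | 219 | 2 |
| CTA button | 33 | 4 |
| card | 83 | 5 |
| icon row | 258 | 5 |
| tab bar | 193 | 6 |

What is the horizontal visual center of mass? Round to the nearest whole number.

x ≈ 150

Σw = 3 + 2 + 4 + 5 + 5 + 6 = 25.
x: (3·105 + 2·219 + 4·33 + 5·83 + 5·258 + 6·193) / 25 = 3748 / 25 ≈ 149.92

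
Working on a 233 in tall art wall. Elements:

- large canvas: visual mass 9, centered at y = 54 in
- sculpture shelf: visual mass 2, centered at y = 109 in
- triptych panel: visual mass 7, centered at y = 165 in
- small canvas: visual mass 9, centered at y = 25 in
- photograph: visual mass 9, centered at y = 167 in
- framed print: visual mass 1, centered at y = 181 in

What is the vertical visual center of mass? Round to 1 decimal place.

y ≈ 101.8

Total weight = 9 + 2 + 7 + 9 + 9 + 1 = 37.
Σw·y = 3768; ȳ = 3768/37 ≈ 101.84.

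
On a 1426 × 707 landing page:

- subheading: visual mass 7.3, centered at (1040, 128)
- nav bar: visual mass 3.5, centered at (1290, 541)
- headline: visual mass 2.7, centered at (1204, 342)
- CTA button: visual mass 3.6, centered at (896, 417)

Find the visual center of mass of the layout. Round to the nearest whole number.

Σw = 7.3 + 3.5 + 2.7 + 3.6 = 17.1.
x: (7.3·1040 + 3.5·1290 + 2.7·1204 + 3.6·896) / 17.1 = 18583.4 / 17.1 ≈ 1086.75
y: (7.3·128 + 3.5·541 + 2.7·342 + 3.6·417) / 17.1 = 5252.5 / 17.1 ≈ 307.16

(1087, 307)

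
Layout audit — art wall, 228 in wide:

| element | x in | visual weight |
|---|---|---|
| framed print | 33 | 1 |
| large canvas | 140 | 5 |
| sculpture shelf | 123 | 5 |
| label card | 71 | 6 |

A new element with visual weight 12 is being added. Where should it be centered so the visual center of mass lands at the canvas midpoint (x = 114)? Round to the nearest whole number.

After adding the new element, total weight = 1 + 5 + 5 + 6 + 12 = 29.
Along x: (1774 + 12·x) / 29 = 114 (existing moment 1·33 + 5·140 + 5·123 + 6·71 = 1774) ⇒ x = (3306 − 1774) / 12 ≈ 127.67.

x ≈ 128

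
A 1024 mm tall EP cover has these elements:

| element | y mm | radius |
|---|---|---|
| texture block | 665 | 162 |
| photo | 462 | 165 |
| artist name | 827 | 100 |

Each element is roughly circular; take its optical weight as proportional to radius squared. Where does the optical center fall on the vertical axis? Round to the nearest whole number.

y ≈ 603

r² weights: texture block 162² = 26244, photo 165² = 27225, artist name 100² = 10000. Total = 63469.
Σw·y = 26244·665 + 27225·462 + 10000·827 = 38300210, so ȳ = 38300210/63469 ≈ 603.45.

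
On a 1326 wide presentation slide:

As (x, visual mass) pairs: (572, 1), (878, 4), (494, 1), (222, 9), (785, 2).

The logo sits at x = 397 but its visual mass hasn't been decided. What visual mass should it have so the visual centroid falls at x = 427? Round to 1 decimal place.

w ≈ 29.6

Existing Σw = 17 (1 + 4 + 1 + 9 + 2); existing moment 1·572 + 4·878 + 1·494 + 9·222 + 2·785 = 8146.
For the centroid to hit 427: (8146 + w·397) / (17 + w) = 427.
Solving: w = (427·17 − 8146) / (397 − 427) = -887 / -30 ≈ 29.57.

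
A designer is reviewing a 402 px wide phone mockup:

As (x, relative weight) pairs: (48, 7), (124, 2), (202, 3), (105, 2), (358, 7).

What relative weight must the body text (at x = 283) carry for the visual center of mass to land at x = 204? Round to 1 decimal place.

Known weights sum to 7 + 2 + 3 + 2 + 7 = 21; their moment is 7·48 + 2·124 + 3·202 + 2·105 + 7·358 = 3906.
Set Σw·x/Σw = 204: (3906 + 283w) = 204·(21 + w).
So w = (204·21 − 3906)/(283 − 204) = 378/79 ≈ 4.78.

w ≈ 4.8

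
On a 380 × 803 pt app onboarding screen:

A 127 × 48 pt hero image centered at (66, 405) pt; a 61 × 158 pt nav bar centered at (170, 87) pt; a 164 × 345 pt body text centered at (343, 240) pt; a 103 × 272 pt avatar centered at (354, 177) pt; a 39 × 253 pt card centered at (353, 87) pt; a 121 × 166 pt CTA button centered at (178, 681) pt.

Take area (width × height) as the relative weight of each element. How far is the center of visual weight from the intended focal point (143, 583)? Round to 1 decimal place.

≈ 339.6 pt

Areas → weights: hero image 127·48 = 6096, nav bar 61·158 = 9638, body text 164·345 = 56580, avatar 103·272 = 28016, card 39·253 = 9867, CTA button 121·166 = 20086; Σw = 130283.
x: (6096·66 + 9638·170 + 56580·343 + 28016·354 + 9867·353 + 20086·178) / 130283 = 38423759 / 130283 ≈ 294.93
y: (6096·405 + 9638·87 + 56580·240 + 28016·177 + 9867·87 + 20086·681) / 130283 = 36382413 / 130283 ≈ 279.26
From (143, 583): dx = 151.93, dy = -303.74, so the distance is √(dx²+dy²) ≈ 339.62.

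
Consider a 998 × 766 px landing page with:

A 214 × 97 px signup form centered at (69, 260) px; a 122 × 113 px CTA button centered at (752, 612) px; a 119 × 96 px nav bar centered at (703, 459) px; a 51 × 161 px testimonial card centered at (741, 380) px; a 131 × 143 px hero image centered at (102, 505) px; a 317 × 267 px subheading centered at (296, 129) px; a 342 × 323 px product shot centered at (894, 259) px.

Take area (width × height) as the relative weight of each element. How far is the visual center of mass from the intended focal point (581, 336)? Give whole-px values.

Areas → weights: signup form 214·97 = 20758, CTA button 122·113 = 13786, nav bar 119·96 = 11424, testimonial card 51·161 = 8211, hero image 131·143 = 18733, subheading 317·267 = 84639, product shot 342·323 = 110466; Σw = 268017.
x: (20758·69 + 13786·752 + 11424·703 + 8211·741 + 18733·102 + 84639·296 + 110466·894) / 268017 = 151635311 / 268017 ≈ 565.77
y: (20758·260 + 13786·612 + 11424·459 + 8211·380 + 18733·505 + 84639·129 + 110466·259) / 268017 = 71187198 / 268017 ≈ 265.61
Offset from (581, 336): Δx ≈ -15.23, Δy ≈ -70.39; distance = √(Δx² + Δy²) ≈ 72.02.

≈ 72 px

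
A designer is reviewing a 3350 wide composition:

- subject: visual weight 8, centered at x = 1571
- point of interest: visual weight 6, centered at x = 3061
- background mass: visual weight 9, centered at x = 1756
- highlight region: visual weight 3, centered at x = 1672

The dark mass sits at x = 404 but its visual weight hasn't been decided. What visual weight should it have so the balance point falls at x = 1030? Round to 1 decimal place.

w ≈ 39.9

Existing Σw = 26 (8 + 6 + 9 + 3); existing moment 8·1571 + 6·3061 + 9·1756 + 3·1672 = 51754.
For the centroid to hit 1030: (51754 + w·404) / (26 + w) = 1030.
Rearranging, w·(404 − 1030) = 1030·26 − 51754 = -24974, so w ≈ -24974/-626 = 39.89.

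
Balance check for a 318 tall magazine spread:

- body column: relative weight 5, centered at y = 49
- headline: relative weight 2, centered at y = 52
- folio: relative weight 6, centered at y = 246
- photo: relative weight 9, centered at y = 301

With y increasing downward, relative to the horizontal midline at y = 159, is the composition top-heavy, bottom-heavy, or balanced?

bottom-heavy

Total weight = 5 + 2 + 6 + 9 = 22.
y: (5·49 + 2·52 + 6·246 + 9·301) / 22 = 4534 / 22 ≈ 206.09
206.1 lies below (larger y than) the midline 159, so the layout is bottom-heavy.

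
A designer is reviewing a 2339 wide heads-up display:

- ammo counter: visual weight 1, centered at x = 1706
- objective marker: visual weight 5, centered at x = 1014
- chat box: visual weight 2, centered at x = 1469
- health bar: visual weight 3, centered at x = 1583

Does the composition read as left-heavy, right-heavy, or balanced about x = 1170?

Weights sum to 1 + 5 + 2 + 3 = 11.
Σw·x = 1·1706 + 5·1014 + 2·1469 + 3·1583 = 14463, so x̄ = 14463/11 ≈ 1314.82.
1314.8 vs midline 1170 → right-heavy.

right-heavy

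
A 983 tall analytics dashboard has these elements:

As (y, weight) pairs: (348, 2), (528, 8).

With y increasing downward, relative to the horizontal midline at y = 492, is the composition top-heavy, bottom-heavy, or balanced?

balanced

Σw = 2 + 8 = 10.
y-moment: 2·348 + 8·528 = 4920; centroid 4920/10 ≈ 492.00.
That equals the midline 492 — balanced.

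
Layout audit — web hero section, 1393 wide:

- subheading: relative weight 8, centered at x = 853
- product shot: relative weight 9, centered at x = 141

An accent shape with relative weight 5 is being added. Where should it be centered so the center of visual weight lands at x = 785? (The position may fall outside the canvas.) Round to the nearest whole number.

New total weight: (8 + 9) + 5 = 22.
x: need Σw·x = 22·785 = 17270. Existing = 8·853 + 9·141 = 8093. Remainder 9177 / 5 ≈ 1835.40.

x ≈ 1835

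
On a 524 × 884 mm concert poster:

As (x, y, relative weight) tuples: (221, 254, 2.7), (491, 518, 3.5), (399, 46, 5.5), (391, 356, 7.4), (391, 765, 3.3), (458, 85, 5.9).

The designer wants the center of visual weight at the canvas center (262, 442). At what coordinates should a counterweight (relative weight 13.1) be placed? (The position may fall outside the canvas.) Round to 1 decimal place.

(-41.9, 754.7)

After adding the counterweight, total weight = 2.7 + 3.5 + 5.5 + 7.4 + 3.3 + 5.9 + 13.1 = 41.4.
x: need Σw·x = 41.4·262 = 10846.8. Existing = 2.7·221 + 3.5·491 + 5.5·399 + 7.4·391 + 3.3·391 + 5.9·458 = 11395.6. Remainder -548.8 / 13.1 ≈ -41.89.
y: need Σw·y = 41.4·442 = 18298.8. Existing = 2.7·254 + 3.5·518 + 5.5·46 + 7.4·356 + 3.3·765 + 5.9·85 = 8412.2. Remainder 9886.6 / 13.1 ≈ 754.70.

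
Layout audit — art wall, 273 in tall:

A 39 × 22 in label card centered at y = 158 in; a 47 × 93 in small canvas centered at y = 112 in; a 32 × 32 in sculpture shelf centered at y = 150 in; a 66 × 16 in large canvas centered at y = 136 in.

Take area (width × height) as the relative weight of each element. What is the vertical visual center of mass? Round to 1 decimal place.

Taking area as weight: label card 39·22 = 858, small canvas 47·93 = 4371, sculpture shelf 32·32 = 1024, large canvas 66·16 = 1056. Sum 7309.
y: (858·158 + 4371·112 + 1024·150 + 1056·136) / 7309 = 922332 / 7309 ≈ 126.19

y ≈ 126.2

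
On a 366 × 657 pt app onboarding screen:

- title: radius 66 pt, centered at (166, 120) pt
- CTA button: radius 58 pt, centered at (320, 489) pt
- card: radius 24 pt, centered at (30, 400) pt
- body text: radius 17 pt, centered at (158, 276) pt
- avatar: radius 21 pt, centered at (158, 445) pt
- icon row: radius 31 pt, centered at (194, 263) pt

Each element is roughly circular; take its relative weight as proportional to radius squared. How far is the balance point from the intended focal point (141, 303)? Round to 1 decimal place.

r² weights: title 66² = 4356, CTA button 58² = 3364, card 24² = 576, body text 17² = 289, avatar 21² = 441, icon row 31² = 961. Total = 9987.
x-moment: 4356·166 + 3364·320 + 576·30 + 289·158 + 441·158 + 961·194 = 2118630; centroid 2118630/9987 ≈ 212.14.
y-moment: 4356·120 + 3364·489 + 576·400 + 289·276 + 441·445 + 961·263 = 2926868; centroid 2926868/9987 ≈ 293.07.
Relative to (141, 303): Δ = (71.14, -9.93); |Δ| = √(71.14² + -9.93²) ≈ 71.83.

≈ 71.8 pt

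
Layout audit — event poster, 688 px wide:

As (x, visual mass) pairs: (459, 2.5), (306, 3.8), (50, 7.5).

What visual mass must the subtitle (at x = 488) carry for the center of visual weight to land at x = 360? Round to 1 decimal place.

w ≈ 17.8

Known weights sum to 2.5 + 3.8 + 7.5 = 13.8; their moment is 2.5·459 + 3.8·306 + 7.5·50 = 2685.3.
For the centroid to hit 360: (2685.3 + w·488) / (13.8 + w) = 360.
So w = (360·13.8 − 2685.3)/(488 − 360) = 2282.7/128 ≈ 17.83.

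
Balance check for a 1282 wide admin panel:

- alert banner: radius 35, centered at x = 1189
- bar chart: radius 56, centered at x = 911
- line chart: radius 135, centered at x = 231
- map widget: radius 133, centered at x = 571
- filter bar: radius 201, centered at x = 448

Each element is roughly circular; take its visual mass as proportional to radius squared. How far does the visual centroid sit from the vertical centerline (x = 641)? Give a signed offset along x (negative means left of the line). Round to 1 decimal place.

≈ -185.8

Weights ∝ r²: alert banner 35² = 1225, bar chart 56² = 3136, line chart 135² = 18225, map widget 133² = 17689, filter bar 201² = 40401; Σw = 80676.
x-moment: 1225·1189 + 3136·911 + 18225·231 + 17689·571 + 40401·448 = 36723463; centroid 36723463/80676 ≈ 455.20.
Difference: 455.20 − 641 ≈ -185.80.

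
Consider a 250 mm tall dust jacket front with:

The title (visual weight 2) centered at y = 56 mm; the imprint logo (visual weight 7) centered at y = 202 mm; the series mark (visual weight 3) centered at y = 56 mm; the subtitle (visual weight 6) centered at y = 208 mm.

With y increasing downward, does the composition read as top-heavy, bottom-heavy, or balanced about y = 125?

Σw = 2 + 7 + 3 + 6 = 18.
Σw·y = 2·56 + 7·202 + 3·56 + 6·208 = 2942, so ȳ = 2942/18 ≈ 163.44.
163.4 vs midline 125 → bottom-heavy.

bottom-heavy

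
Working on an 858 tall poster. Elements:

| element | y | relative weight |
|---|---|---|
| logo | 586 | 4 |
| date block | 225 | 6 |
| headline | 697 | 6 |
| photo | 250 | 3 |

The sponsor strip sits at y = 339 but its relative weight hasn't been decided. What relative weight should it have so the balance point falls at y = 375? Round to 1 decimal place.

w ≈ 41.7

Fixed elements: Σw = 4 + 6 + 6 + 3 = 19, Σw·y = 4·586 + 6·225 + 6·697 + 3·250 = 8626.
For the centroid to hit 375: (8626 + w·339) / (19 + w) = 375.
Solving: w = (375·19 − 8626) / (339 − 375) = -1501 / -36 ≈ 41.69.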